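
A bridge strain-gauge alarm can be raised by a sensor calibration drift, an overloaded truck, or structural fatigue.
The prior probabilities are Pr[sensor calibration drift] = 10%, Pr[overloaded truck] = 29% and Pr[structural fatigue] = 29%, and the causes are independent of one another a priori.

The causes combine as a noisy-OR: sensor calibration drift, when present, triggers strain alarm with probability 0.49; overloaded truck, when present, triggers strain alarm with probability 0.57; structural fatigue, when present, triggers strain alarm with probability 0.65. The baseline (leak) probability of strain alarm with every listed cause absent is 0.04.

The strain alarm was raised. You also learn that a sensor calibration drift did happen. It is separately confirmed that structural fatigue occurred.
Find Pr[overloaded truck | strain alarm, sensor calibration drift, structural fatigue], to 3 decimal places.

Pr[overloaded truck | strain alarm, sensor calibration drift, structural fatigue] ≈ 0.313

Under noisy-OR, P(strain alarm | causes) = 1 − (1−0.04)·∏(1−qᵢ) over the active causes.
P(strain alarm | sensor calibration drift, structural fatigue) = 0.82864×0.71 + 0.926315×0.29 = 0.588334 + 0.268631 = 0.856965
Restricting to configurations with overloaded truck present: 0.926315×0.29 = 0.268631.
So P(overloaded truck | strain alarm, sensor calibration drift, structural fatigue) = 0.268631/0.856965 ≈ 0.313.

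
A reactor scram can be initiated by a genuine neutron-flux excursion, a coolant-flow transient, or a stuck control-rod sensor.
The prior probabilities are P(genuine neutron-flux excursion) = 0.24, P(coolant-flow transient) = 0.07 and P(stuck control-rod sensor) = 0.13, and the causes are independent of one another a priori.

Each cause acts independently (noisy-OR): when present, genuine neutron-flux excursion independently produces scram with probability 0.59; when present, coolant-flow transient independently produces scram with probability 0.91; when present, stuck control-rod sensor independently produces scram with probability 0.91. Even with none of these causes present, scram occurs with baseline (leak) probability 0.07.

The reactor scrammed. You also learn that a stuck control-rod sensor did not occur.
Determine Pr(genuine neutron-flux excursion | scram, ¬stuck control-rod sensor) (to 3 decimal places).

Under noisy-OR, P(scram | causes) = 1 − (1−0.07)·∏(1−qᵢ) over the active causes.
P(scram | ¬stuck control-rod sensor) = 0.07·0.76·0.93 + 0.9163·0.76·0.07 + 0.6187·0.24·0.93 + 0.965683·0.24·0.07 = 0.049476 + 0.048747 + 0.138094 + 0.016223 = 0.252540
Restricting to configurations with genuine neutron-flux excursion present: 0.138094 + 0.016223 = 0.154317.
P(genuine neutron-flux excursion | scram, ¬stuck control-rod sensor) = 0.154317 / 0.252540 ≈ 0.611

Pr(genuine neutron-flux excursion | scram, ¬stuck control-rod sensor) ≈ 0.611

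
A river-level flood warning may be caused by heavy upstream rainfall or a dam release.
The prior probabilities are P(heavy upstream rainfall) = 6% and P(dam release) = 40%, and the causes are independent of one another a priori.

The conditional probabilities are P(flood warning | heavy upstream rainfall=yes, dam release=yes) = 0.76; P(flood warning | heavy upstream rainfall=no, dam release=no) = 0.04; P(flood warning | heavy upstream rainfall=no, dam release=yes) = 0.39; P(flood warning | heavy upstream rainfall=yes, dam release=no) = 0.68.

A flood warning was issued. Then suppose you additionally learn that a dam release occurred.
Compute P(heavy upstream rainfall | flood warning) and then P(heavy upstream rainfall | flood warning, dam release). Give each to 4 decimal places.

By total probability over the 4 (heavy upstream rainfall, dam release) configurations:
  P(flood warning) = 0.04*0.94*0.6 + 0.39*0.94*0.4 + 0.68*0.06*0.6 + 0.76*0.06*0.4
        = 0.022560 + 0.146640 + 0.024480 + 0.018240 = 0.211920
The terms with heavy upstream rainfall present sum to 0.042720, so
  P(heavy upstream rainfall | flood warning) = 0.042720 / 0.211920 ≈ 0.2016

Now also conditioning on dam release=true:
P(flood warning | dam release) = 0.39·0.94 + 0.76·0.06 = 0.366600 + 0.045600 = 0.412200
Of this, 0.045600 comes from 0.76·0.06 (the heavy upstream rainfall=true cases).
So P(heavy upstream rainfall | flood warning, dam release) = 0.045600/0.412200 ≈ 0.1106.
Conditioning on dam release lowers the posterior on heavy upstream rainfall: the classic explaining-away effect in a common-effect structure.

P(heavy upstream rainfall | flood warning) ≈ 0.2016; P(heavy upstream rainfall | flood warning, dam release) ≈ 0.1106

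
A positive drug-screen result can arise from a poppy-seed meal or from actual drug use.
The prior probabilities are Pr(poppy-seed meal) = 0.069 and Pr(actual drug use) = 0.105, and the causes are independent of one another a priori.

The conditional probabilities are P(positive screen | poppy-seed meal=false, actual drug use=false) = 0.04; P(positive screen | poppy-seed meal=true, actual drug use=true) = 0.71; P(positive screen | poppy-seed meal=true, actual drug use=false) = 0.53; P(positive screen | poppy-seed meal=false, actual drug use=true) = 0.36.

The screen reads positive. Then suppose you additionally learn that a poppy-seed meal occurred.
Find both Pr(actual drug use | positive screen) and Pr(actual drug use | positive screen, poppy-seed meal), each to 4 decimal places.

Enumerate the 4 (poppy-seed meal, actual drug use) configurations and weight by the priors:
  P(positive screen) = 0.04*0.931*0.895 + 0.36*0.931*0.105 + 0.53*0.069*0.895 + 0.71*0.069*0.105
        = 0.033330 + 0.035192 + 0.032730 + 0.005144 = 0.106396
The terms with actual drug use present sum to 0.040336, so
  P(actual drug use | positive screen) = 0.040336 / 0.106396 ≈ 0.3791

Now also conditioning on poppy-seed meal=true:
P(positive screen | poppy-seed meal) = 0.53·0.895 + 0.71·0.105 = 0.474350 + 0.074550 = 0.548900
Of this, 0.074550 comes from 0.71·0.105 (the actual drug use=true cases).
P(actual drug use | positive screen, poppy-seed meal) = 0.074550 / 0.548900 ≈ 0.1358

Pr(actual drug use | positive screen) ≈ 0.3791; Pr(actual drug use | positive screen, poppy-seed meal) ≈ 0.1358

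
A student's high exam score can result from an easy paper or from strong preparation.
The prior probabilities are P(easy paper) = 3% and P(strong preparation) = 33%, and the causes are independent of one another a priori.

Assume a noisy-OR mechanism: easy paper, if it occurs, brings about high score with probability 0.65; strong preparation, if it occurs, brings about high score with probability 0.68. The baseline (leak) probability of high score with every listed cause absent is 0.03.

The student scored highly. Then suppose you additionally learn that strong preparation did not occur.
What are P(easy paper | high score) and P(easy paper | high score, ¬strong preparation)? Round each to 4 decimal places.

Under noisy-OR, P(high score | causes) = 1 − (1−0.03)·∏(1−qᵢ) over the active causes.
Enumerate the 4 (easy paper, strong preparation) configurations and weight by the priors:
  P(high score) = 0.03×0.97×0.67 + 0.6896×0.97×0.33 + 0.6605×0.03×0.67 + 0.89136×0.03×0.33
        = 0.019497 + 0.220741 + 0.013276 + 0.008824 = 0.262338
Keeping only the easy paper-present terms gives 0.022100, so
  P(easy paper | high score) = 0.022100 / 0.262338 ≈ 0.0842

Now condition on the additional information:
P(high score | ¬strong preparation) = 0.03×0.97 + 0.6605×0.03 = 0.029100 + 0.019815 = 0.048915
Of this, 0.019815 comes from 0.6605×0.03 (the easy paper=true cases).
So P(easy paper | high score, ¬strong preparation) = 0.019815/0.048915 ≈ 0.4051.
With strong preparation excluded, easy paper must carry more of the explanatory weight for the high score.

P(easy paper | high score) ≈ 0.0842; P(easy paper | high score, ¬strong preparation) ≈ 0.4051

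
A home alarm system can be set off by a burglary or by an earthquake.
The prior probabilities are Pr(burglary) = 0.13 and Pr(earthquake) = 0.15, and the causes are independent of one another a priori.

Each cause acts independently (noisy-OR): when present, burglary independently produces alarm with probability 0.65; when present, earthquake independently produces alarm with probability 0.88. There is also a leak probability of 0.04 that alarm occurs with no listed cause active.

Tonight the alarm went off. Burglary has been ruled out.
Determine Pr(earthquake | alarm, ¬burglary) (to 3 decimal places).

Under noisy-OR, P(alarm | causes) = 1 − (1−0.04)·∏(1−qᵢ) over the active causes.
P(alarm | ¬burglary) = 0.04·0.85 + 0.8848·0.15 = 0.034000 + 0.132720 = 0.166720
Restricting to configurations with earthquake present: 0.8848·0.15 = 0.132720.
Hence the posterior is 0.132720/0.166720 ≈ 0.796.

Pr(earthquake | alarm, ¬burglary) ≈ 0.796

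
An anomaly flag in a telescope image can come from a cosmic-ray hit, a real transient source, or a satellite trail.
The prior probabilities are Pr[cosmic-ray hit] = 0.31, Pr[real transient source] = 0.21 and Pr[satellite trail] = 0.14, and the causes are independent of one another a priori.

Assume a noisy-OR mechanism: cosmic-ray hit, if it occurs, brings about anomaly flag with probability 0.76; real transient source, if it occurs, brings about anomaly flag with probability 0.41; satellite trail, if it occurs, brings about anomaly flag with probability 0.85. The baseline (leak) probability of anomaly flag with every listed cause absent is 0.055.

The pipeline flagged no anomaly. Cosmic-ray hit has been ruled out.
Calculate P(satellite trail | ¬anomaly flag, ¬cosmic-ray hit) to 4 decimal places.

P(satellite trail | ¬anomaly flag, ¬cosmic-ray hit) ≈ 0.0238

Under noisy-OR, P(anomaly flag | causes) = 1 − (1−0.055)·∏(1−qᵢ) over the active causes.
Enumerate the 4 (real transient source, satellite trail) configurations and weight by the priors:
  P(¬anomaly flag | ¬cosmic-ray hit) = 0.945*0.79*0.86 + 0.14175*0.79*0.14 + 0.55755*0.21*0.86 + 0.083632*0.21*0.14
        = 0.642033 + 0.015678 + 0.100694 + 0.002459 = 0.760864
Keeping only the satellite trail-present terms gives 0.018137, so
  P(satellite trail | ¬anomaly flag, ¬cosmic-ray hit) = 0.018137 / 0.760864 ≈ 0.0238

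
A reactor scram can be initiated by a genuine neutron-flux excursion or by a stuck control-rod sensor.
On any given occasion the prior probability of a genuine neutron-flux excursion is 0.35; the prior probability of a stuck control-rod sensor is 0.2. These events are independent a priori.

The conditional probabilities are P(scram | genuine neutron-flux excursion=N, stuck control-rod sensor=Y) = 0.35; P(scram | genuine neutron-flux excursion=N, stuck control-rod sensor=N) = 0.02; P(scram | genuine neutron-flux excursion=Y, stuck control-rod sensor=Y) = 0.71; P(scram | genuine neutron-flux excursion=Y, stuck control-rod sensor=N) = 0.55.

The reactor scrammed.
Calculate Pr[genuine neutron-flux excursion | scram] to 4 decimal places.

Pr[genuine neutron-flux excursion | scram] ≈ 0.7847

Sum P(scram|·) weighted by the priors over the 4 (genuine neutron-flux excursion, stuck control-rod sensor) configurations:
  P(scram) = 0.02·0.65·0.8 + 0.35·0.65·0.2 + 0.55·0.35·0.8 + 0.71·0.35·0.2
        = 0.010400 + 0.045500 + 0.154000 + 0.049700 = 0.259600
Keeping only the genuine neutron-flux excursion-present terms gives 0.203700, so
  P(genuine neutron-flux excursion | scram) = 0.203700 / 0.259600 ≈ 0.7847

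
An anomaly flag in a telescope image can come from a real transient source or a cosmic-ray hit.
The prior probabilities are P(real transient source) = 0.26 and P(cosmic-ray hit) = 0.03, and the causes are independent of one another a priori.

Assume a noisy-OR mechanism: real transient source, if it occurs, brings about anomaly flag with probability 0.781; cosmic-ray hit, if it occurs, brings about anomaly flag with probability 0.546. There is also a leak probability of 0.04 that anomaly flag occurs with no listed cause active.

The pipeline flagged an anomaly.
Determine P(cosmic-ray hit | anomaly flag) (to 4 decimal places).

Under noisy-OR, P(anomaly flag | causes) = 1 − (1−0.04)·∏(1−qᵢ) over the active causes.
By total probability over the 4 (real transient source, cosmic-ray hit) configurations:
  P(anomaly flag) = 0.04·0.74·0.97 + 0.56416·0.74·0.03 + 0.78976·0.26·0.97 + 0.904551·0.26·0.03
        = 0.028712 + 0.012524 + 0.199177 + 0.007055 = 0.247468
The terms with cosmic-ray hit present sum to 0.019579, so
  P(cosmic-ray hit | anomaly flag) = 0.019579 / 0.247468 ≈ 0.0791

P(cosmic-ray hit | anomaly flag) ≈ 0.0791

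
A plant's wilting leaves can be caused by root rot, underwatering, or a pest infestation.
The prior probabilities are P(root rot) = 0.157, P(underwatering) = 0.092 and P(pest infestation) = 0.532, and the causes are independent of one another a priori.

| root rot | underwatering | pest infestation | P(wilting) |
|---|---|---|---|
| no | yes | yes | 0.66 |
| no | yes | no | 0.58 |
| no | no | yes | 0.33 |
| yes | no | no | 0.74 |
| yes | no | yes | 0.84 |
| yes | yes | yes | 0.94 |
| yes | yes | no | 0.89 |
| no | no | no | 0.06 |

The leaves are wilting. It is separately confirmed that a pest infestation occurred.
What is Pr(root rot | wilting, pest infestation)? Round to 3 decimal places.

Pr(root rot | wilting, pest infestation) ≈ 0.305

P(wilting | pest infestation) = 0.33*0.843*0.908 + 0.66*0.843*0.092 + 0.84*0.157*0.908 + 0.94*0.157*0.092 = 0.252597 + 0.051187 + 0.119747 + 0.013577 = 0.437108
The root rot-present share is 0.119747 + 0.013577 = 0.133324.
So P(root rot | wilting, pest infestation) = 0.133324/0.437108 ≈ 0.305.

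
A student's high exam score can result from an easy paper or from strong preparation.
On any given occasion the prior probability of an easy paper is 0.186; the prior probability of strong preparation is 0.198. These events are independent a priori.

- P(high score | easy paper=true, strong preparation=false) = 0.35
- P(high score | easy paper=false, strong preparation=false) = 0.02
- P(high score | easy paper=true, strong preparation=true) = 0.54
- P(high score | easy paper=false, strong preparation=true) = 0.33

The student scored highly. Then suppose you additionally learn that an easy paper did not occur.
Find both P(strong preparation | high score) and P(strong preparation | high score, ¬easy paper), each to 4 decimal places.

P(strong preparation | high score) ≈ 0.5282; P(strong preparation | high score, ¬easy paper) ≈ 0.8029

Weight on strong preparation=true, given the evidence: 0.053187 + 0.019887 = 0.073074
The normalizing constant is 0.02*0.814*0.802 + 0.33*0.814*0.198 + 0.35*0.186*0.802 + 0.54*0.186*0.198 = 0.138341
P(strong preparation | high score) = 0.073074/0.138341 ≈ 0.5282

Now also conditioning on easy paper≠true:
P(high score | ¬easy paper) = 0.02×0.802 + 0.33×0.198 = 0.016040 + 0.065340 = 0.081380
Restricting to configurations with strong preparation present: 0.33×0.198 = 0.065340.
Hence the posterior is 0.065340/0.081380 ≈ 0.8029.
With easy paper excluded, strong preparation must carry more of the explanatory weight for the high score.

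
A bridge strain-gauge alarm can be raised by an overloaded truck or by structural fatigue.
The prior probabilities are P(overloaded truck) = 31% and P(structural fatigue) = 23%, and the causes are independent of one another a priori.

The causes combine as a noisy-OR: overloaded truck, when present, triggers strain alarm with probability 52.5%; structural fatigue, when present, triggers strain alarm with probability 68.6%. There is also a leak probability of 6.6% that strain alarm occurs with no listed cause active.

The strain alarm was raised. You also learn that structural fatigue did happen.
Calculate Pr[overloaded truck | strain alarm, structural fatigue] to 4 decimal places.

Under noisy-OR, P(strain alarm | causes) = 1 − (1−0.066)·∏(1−qᵢ) over the active causes.
P(strain alarm | structural fatigue) = 0.706724×0.69 + 0.860694×0.31 = 0.487640 + 0.266815 = 0.754455
The overloaded truck-present share is 0.860694×0.31 = 0.266815.
Hence the posterior is 0.266815/0.754455 ≈ 0.3537.

Pr[overloaded truck | strain alarm, structural fatigue] ≈ 0.3537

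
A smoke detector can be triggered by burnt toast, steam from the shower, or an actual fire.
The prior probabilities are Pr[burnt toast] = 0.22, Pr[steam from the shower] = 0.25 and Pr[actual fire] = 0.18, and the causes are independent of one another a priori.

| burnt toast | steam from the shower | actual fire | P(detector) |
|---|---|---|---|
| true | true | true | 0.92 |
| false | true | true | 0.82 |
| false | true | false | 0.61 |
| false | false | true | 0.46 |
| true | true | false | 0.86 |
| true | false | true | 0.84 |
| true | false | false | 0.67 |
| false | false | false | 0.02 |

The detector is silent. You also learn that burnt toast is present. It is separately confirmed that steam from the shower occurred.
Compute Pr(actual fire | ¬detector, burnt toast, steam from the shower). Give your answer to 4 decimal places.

Weight on actual fire=true, given the evidence: 0.08*0.18 = 0.014400
Normalizer over all consistent configurations: 0.14*0.82 + 0.08*0.18 = 0.129200
Posterior = 0.014400 / 0.129200 ≈ 0.1115

Pr(actual fire | ¬detector, burnt toast, steam from the shower) ≈ 0.1115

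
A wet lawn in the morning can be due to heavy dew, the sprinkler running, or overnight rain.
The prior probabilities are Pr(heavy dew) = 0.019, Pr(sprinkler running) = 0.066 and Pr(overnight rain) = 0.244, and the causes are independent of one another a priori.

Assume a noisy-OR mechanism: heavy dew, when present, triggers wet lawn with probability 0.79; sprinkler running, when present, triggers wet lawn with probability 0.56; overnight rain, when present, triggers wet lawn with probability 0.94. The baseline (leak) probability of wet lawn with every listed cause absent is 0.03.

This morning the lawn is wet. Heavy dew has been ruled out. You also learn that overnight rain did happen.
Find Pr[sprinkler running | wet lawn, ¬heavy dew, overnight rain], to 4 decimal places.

Under noisy-OR, P(wet lawn | causes) = 1 − (1−0.03)·∏(1−qᵢ) over the active causes.
Enumerate both values of sprinkler running and weight by the priors:
  P(wet lawn | ¬heavy dew, overnight rain) = 0.9418·0.934 + 0.974392·0.066
        = 0.879641 + 0.064310 = 0.943951
The terms with sprinkler running present sum to 0.064310, so
  P(sprinkler running | wet lawn, ¬heavy dew, overnight rain) = 0.064310 / 0.943951 ≈ 0.0681

Pr[sprinkler running | wet lawn, ¬heavy dew, overnight rain] ≈ 0.0681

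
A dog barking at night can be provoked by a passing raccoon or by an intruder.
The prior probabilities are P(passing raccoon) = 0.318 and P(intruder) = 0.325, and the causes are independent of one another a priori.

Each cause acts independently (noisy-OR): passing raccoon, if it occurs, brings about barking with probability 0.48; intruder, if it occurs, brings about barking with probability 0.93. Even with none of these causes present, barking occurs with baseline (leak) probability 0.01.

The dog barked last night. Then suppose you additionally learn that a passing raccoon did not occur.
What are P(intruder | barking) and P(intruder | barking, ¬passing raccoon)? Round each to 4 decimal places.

P(intruder | barking) ≈ 0.7377; P(intruder | barking, ¬passing raccoon) ≈ 0.9782

Under noisy-OR, P(barking | causes) = 1 − (1−0.01)·∏(1−qᵢ) over the active causes.
Sum P(barking|·) weighted by the priors over the 4 (passing raccoon, intruder) configurations:
  P(barking) = 0.01*0.682*0.675 + 0.9307*0.682*0.325 + 0.4852*0.318*0.675 + 0.963964*0.318*0.325
        = 0.004604 + 0.206290 + 0.104148 + 0.099626 = 0.414668
Keeping only the intruder-present terms gives 0.305916, so
  P(intruder | barking) = 0.305916 / 0.414668 ≈ 0.7377

With the extra evidence:
P(barking | ¬passing raccoon) = 0.01·0.675 + 0.9307·0.325 = 0.006750 + 0.302478 = 0.309228
Of this, 0.302478 comes from 0.9307·0.325 (the intruder=true cases).
Hence the posterior is 0.302478/0.309228 ≈ 0.9782.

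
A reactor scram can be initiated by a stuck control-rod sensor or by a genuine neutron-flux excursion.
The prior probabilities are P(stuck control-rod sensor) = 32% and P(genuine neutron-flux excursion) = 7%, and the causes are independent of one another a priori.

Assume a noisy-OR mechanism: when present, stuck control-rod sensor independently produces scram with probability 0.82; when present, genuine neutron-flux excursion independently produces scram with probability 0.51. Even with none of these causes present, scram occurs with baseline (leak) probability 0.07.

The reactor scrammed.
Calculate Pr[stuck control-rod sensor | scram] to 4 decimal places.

Pr[stuck control-rod sensor | scram] ≈ 0.7927

Under noisy-OR, P(scram | causes) = 1 − (1−0.07)·∏(1−qᵢ) over the active causes.
Numerator (weight on configurations with stuck control-rod sensor): 0.247782 + 0.020563 = 0.268345
Denominator P(scram): 0.07·0.68·0.93 + 0.5443·0.68·0.07 + 0.8326·0.32·0.93 + 0.917974·0.32·0.07 = 0.338522
P(stuck control-rod sensor | scram) = 0.268345/0.338522 ≈ 0.7927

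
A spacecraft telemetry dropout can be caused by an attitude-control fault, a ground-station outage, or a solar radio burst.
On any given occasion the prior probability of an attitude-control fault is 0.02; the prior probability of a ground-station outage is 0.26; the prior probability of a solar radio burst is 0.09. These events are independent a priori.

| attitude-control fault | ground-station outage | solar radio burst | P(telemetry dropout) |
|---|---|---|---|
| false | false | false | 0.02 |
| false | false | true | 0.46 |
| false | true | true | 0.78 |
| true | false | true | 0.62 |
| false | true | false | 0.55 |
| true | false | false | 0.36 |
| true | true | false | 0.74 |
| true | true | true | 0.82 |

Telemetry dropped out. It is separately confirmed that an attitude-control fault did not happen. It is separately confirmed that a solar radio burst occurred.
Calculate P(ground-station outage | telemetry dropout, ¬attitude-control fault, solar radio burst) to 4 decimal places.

P(telemetry dropout | ¬attitude-control fault, solar radio burst) = 0.46×0.74 + 0.78×0.26 = 0.340400 + 0.202800 = 0.543200
Of this, 0.202800 comes from 0.78×0.26 (the ground-station outage=true cases).
Hence the posterior is 0.202800/0.543200 ≈ 0.3733.

P(ground-station outage | telemetry dropout, ¬attitude-control fault, solar radio burst) ≈ 0.3733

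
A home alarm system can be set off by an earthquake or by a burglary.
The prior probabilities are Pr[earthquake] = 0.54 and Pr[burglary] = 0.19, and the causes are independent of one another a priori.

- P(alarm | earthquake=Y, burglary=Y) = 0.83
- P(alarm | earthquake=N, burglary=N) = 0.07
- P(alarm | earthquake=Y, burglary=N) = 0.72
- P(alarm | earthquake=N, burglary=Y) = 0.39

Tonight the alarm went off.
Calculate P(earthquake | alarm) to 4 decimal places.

P(earthquake | alarm) ≈ 0.8693

Sum P(alarm|·) weighted by the priors over the 4 (earthquake, burglary) configurations:
  P(alarm) = 0.07*0.46*0.81 + 0.39*0.46*0.19 + 0.72*0.54*0.81 + 0.83*0.54*0.19
        = 0.026082 + 0.034086 + 0.314928 + 0.085158 = 0.460254
Keeping only the earthquake-present terms gives 0.400086, so
  P(earthquake | alarm) = 0.400086 / 0.460254 ≈ 0.8693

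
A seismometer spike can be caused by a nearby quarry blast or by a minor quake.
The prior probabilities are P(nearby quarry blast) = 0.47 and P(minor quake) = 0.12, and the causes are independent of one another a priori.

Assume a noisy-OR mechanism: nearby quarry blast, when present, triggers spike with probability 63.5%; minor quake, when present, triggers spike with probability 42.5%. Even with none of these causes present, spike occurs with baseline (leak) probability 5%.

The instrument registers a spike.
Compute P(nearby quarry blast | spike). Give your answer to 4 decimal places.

Under noisy-OR, P(spike | causes) = 1 − (1−0.05)·∏(1−qᵢ) over the active causes.
Weight on nearby quarry blast=true, given the evidence: 0.270184 + 0.045155 = 0.315339
The normalizing constant is 0.05×0.53×0.88 + 0.45375×0.53×0.12 + 0.65325×0.47×0.88 + 0.800619×0.47×0.12 = 0.367517
P(nearby quarry blast | spike) = 0.315339/0.367517 ≈ 0.8580

P(nearby quarry blast | spike) ≈ 0.8580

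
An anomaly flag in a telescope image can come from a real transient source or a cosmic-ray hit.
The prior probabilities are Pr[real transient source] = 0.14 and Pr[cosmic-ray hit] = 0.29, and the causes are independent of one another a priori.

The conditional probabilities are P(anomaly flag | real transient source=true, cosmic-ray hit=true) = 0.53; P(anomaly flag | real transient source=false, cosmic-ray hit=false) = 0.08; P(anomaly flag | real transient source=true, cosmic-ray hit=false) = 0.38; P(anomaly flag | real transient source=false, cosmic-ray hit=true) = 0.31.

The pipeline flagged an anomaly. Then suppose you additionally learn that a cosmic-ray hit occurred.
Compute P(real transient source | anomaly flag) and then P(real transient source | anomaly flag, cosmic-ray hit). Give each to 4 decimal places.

P(real transient source | anomaly flag) ≈ 0.3197; P(real transient source | anomaly flag, cosmic-ray hit) ≈ 0.2177

By total probability over the 4 (real transient source, cosmic-ray hit) configurations:
  P(anomaly flag) = 0.08·0.86·0.71 + 0.31·0.86·0.29 + 0.38·0.14·0.71 + 0.53·0.14·0.29
        = 0.048848 + 0.077314 + 0.037772 + 0.021518 = 0.185452
Keeping only the real transient source-present terms gives 0.059290, so
  P(real transient source | anomaly flag) = 0.059290 / 0.185452 ≈ 0.3197

Now also conditioning on cosmic-ray hit=true:
P(anomaly flag | cosmic-ray hit) = 0.31*0.86 + 0.53*0.14 = 0.266600 + 0.074200 = 0.340800
The real transient source-present share is 0.53*0.14 = 0.074200.
So P(real transient source | anomaly flag, cosmic-ray hit) = 0.074200/0.340800 ≈ 0.2177.
— cosmic-ray hit explains away the evidence for real transient source.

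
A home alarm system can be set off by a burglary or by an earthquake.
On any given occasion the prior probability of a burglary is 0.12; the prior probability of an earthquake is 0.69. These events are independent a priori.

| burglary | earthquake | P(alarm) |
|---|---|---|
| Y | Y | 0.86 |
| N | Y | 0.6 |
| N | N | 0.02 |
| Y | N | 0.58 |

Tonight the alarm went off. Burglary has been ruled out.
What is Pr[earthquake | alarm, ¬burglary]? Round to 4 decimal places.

Weight on earthquake=true, given the evidence: 0.6*0.69 = 0.414000
Normalizer over all consistent configurations: 0.02*0.31 + 0.6*0.69 = 0.420200
P(earthquake | alarm, ¬burglary) = 0.414000/0.420200 ≈ 0.9852

Pr[earthquake | alarm, ¬burglary] ≈ 0.9852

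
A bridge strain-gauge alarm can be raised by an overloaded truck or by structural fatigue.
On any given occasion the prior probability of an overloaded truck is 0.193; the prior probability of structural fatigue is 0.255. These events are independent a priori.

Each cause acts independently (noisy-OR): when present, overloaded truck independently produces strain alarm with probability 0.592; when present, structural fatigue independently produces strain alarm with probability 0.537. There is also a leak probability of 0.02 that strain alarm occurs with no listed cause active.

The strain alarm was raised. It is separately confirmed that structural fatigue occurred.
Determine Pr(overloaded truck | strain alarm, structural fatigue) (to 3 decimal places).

Under noisy-OR, P(strain alarm | causes) = 1 − (1−0.02)·∏(1−qᵢ) over the active causes.
Sum P(strain alarm|·) weighted by the priors over both values of overloaded truck:
  P(strain alarm | structural fatigue) = 0.54626·0.807 + 0.814874·0.193
        = 0.440832 + 0.157271 = 0.598103
Keeping only the overloaded truck-present terms gives 0.157271, so
  P(overloaded truck | strain alarm, structural fatigue) = 0.157271 / 0.598103 ≈ 0.263

Pr(overloaded truck | strain alarm, structural fatigue) ≈ 0.263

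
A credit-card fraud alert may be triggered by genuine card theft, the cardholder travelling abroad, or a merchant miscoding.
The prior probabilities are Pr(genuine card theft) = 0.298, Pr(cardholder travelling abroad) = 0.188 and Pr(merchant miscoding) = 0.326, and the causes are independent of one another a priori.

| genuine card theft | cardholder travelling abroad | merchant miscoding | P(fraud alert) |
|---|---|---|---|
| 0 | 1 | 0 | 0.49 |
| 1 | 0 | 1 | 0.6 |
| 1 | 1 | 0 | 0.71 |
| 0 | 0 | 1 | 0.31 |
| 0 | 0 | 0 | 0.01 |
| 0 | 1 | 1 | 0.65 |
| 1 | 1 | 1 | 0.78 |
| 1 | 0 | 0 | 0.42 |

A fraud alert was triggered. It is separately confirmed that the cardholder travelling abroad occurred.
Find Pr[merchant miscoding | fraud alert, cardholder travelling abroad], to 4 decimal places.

Pr[merchant miscoding | fraud alert, cardholder travelling abroad] ≈ 0.3749

By total probability over the 4 (genuine card theft, merchant miscoding) configurations:
  P(fraud alert | cardholder travelling abroad) = 0.49*0.702*0.674 + 0.65*0.702*0.326 + 0.71*0.298*0.674 + 0.78*0.298*0.326
        = 0.231843 + 0.148754 + 0.142605 + 0.075775 = 0.598977
The terms with merchant miscoding present sum to 0.224529, so
  P(merchant miscoding | fraud alert, cardholder travelling abroad) = 0.224529 / 0.598977 ≈ 0.3749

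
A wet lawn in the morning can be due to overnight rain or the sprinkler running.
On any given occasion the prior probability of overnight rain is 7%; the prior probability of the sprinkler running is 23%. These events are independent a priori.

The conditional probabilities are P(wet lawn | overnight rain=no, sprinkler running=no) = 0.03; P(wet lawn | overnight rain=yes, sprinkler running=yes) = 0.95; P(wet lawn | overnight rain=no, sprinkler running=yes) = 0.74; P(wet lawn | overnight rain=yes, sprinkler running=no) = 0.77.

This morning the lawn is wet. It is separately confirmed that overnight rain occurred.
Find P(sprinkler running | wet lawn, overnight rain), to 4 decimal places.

Numerator (weight on configurations with sprinkler running): 0.95·0.23 = 0.218500
Denominator P(wet lawn | overnight rain): 0.77·0.77 + 0.95·0.23 = 0.811400
Posterior = 0.218500 / 0.811400 ≈ 0.2693

P(sprinkler running | wet lawn, overnight rain) ≈ 0.2693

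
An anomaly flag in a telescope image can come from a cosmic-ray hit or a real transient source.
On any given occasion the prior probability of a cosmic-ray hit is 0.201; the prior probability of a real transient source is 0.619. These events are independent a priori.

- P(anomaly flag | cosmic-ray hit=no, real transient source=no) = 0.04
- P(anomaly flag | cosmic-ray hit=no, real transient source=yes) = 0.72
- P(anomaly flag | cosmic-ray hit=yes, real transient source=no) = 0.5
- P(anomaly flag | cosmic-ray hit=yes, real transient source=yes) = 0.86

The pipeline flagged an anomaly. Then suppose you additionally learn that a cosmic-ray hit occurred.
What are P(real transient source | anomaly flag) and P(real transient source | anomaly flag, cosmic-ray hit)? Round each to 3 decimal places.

P(anomaly flag) = 0.04×0.799×0.381 + 0.72×0.799×0.619 + 0.5×0.201×0.381 + 0.86×0.201×0.619 = 0.012177 + 0.356098 + 0.038291 + 0.107000 = 0.513566
Restricting to configurations with real transient source present: 0.356098 + 0.107000 = 0.463098.
Hence the posterior is 0.463098/0.513566 ≈ 0.902.

With the extra evidence:
Enumerate both values of real transient source and weight by the priors:
  P(anomaly flag | cosmic-ray hit) = 0.5*0.381 + 0.86*0.619
        = 0.190500 + 0.532340 = 0.722840
Configurations with real transient source contribute 0.532340, so
  P(real transient source | anomaly flag, cosmic-ray hit) = 0.532340 / 0.722840 ≈ 0.736
— cosmic-ray hit explains away the evidence for real transient source.

P(real transient source | anomaly flag) ≈ 0.902; P(real transient source | anomaly flag, cosmic-ray hit) ≈ 0.736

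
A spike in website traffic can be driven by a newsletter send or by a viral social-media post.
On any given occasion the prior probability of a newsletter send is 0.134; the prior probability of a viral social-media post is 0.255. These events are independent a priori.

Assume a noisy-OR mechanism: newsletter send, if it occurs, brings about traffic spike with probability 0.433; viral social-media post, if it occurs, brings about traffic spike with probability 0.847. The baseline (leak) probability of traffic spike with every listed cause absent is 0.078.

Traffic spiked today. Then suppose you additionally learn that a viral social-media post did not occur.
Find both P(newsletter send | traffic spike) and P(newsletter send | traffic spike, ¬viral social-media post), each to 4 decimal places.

Under noisy-OR, P(traffic spike | causes) = 1 − (1−0.078)·∏(1−qᵢ) over the active causes.
Weight on newsletter send=true, given the evidence: 0.047641 + 0.031437 = 0.079078
The normalizing constant is 0.078·0.866·0.745 + 0.858934·0.866·0.255 + 0.477226·0.134·0.745 + 0.920016·0.134·0.255 = 0.319079
Posterior = 0.079078 / 0.319079 ≈ 0.2478

Now condition on the additional information:
P(traffic spike | ¬viral social-media post) = 0.078×0.866 + 0.477226×0.134 = 0.067548 + 0.063948 = 0.131496
The newsletter send-present share is 0.477226×0.134 = 0.063948.
P(newsletter send | traffic spike, ¬viral social-media post) = 0.063948 / 0.131496 ≈ 0.4863
With viral social-media post excluded, newsletter send must carry more of the explanatory weight for the traffic spike.

P(newsletter send | traffic spike) ≈ 0.2478; P(newsletter send | traffic spike, ¬viral social-media post) ≈ 0.4863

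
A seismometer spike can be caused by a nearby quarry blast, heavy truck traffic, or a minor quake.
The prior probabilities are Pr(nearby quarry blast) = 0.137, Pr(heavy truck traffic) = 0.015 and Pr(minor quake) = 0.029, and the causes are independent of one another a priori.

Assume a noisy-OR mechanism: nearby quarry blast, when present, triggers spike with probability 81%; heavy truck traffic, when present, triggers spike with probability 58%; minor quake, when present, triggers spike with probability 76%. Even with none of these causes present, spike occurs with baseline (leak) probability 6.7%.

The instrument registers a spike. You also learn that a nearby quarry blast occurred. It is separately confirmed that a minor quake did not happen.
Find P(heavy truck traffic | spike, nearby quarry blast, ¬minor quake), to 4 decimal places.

Under noisy-OR, P(spike | causes) = 1 − (1−0.067)·∏(1−qᵢ) over the active causes.
Weight on heavy truck traffic=true, given the evidence: 0.925547*0.015 = 0.013883
Denominator P(spike | nearby quarry blast, ¬minor quake): 0.82273*0.985 + 0.925547*0.015 = 0.824272
P(heavy truck traffic | spike, nearby quarry blast, ¬minor quake) = 0.013883/0.824272 ≈ 0.0168

P(heavy truck traffic | spike, nearby quarry blast, ¬minor quake) ≈ 0.0168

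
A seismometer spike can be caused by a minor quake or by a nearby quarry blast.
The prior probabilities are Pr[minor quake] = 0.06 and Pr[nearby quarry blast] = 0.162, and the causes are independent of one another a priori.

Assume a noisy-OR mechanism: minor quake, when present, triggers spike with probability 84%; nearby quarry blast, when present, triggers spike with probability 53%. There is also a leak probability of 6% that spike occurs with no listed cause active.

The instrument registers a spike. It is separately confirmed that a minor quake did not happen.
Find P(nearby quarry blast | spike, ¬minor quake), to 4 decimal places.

Under noisy-OR, P(spike | causes) = 1 − (1−0.06)·∏(1−qᵢ) over the active causes.
P(spike | ¬minor quake) = 0.06*0.838 + 0.5582*0.162 = 0.050280 + 0.090428 = 0.140708
Restricting to configurations with nearby quarry blast present: 0.5582*0.162 = 0.090428.
So P(nearby quarry blast | spike, ¬minor quake) = 0.090428/0.140708 ≈ 0.6427.

P(nearby quarry blast | spike, ¬minor quake) ≈ 0.6427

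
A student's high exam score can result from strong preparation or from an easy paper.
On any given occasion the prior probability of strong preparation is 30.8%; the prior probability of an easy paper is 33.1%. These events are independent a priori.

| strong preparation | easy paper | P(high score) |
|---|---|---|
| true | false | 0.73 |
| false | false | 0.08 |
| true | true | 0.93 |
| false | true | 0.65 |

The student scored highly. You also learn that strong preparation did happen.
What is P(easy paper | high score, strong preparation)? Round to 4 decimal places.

For the numerator, keep only easy paper=true terms: 0.93×0.331 = 0.307830
Denominator P(high score | strong preparation): 0.73×0.669 + 0.93×0.331 = 0.796200
P(easy paper | high score, strong preparation) = 0.307830/0.796200 ≈ 0.3866

P(easy paper | high score, strong preparation) ≈ 0.3866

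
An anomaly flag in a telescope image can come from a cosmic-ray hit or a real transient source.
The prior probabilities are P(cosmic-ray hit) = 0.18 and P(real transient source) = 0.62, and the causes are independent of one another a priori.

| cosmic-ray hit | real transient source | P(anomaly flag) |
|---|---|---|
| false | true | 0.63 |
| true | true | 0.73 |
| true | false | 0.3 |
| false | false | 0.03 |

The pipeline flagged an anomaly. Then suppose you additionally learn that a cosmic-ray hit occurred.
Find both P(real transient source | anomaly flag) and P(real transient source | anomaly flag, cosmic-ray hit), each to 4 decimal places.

P(anomaly flag) = 0.03×0.82×0.38 + 0.63×0.82×0.62 + 0.3×0.18×0.38 + 0.73×0.18×0.62 = 0.009348 + 0.320292 + 0.020520 + 0.081468 = 0.431628
Of this, 0.401760 comes from 0.320292 + 0.081468 (the real transient source=true cases).
Hence the posterior is 0.401760/0.431628 ≈ 0.9308.

Now condition on the additional information:
P(anomaly flag | cosmic-ray hit) = 0.3*0.38 + 0.73*0.62 = 0.114000 + 0.452600 = 0.566600
The real transient source-present share is 0.73*0.62 = 0.452600.
So P(real transient source | anomaly flag, cosmic-ray hit) = 0.452600/0.566600 ≈ 0.7988.

P(real transient source | anomaly flag) ≈ 0.9308; P(real transient source | anomaly flag, cosmic-ray hit) ≈ 0.7988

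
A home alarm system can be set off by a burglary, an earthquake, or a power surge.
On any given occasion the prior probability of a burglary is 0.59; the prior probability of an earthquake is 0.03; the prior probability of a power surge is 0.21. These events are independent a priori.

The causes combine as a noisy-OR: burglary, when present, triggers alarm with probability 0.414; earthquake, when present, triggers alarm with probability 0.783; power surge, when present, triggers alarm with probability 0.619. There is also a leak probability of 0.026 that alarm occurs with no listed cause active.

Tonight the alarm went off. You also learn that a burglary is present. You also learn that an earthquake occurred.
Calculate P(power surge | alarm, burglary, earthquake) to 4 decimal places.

Under noisy-OR, P(alarm | causes) = 1 − (1−0.026)·∏(1−qᵢ) over the active causes.
Enumerate both values of power surge and weight by the priors:
  P(alarm | burglary, earthquake) = 0.876144·0.79 + 0.952811·0.21
        = 0.692154 + 0.200090 = 0.892244
The terms with power surge present sum to 0.200090, so
  P(power surge | alarm, burglary, earthquake) = 0.200090 / 0.892244 ≈ 0.2243

P(power surge | alarm, burglary, earthquake) ≈ 0.2243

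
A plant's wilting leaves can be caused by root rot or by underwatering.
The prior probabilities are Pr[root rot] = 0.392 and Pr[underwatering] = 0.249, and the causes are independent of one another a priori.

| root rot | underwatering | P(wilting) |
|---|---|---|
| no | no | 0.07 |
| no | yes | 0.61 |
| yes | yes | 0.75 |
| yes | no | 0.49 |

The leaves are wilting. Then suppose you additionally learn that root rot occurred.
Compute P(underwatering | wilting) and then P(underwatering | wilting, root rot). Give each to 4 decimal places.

By total probability over the 4 (root rot, underwatering) configurations:
  P(wilting) = 0.07×0.608×0.751 + 0.61×0.608×0.249 + 0.49×0.392×0.751 + 0.75×0.392×0.249
        = 0.031963 + 0.092349 + 0.144252 + 0.073206 = 0.341770
Keeping only the underwatering-present terms gives 0.165555, so
  P(underwatering | wilting) = 0.165555 / 0.341770 ≈ 0.4844

Now also conditioning on root rot=true:
P(wilting | root rot) = 0.49·0.751 + 0.75·0.249 = 0.367990 + 0.186750 = 0.554740
Of this, 0.186750 comes from 0.75·0.249 (the underwatering=true cases).
So P(underwatering | wilting, root rot) = 0.186750/0.554740 ≈ 0.3366.
The drop from 0.4844 to 0.3366 is the explaining-away (discounting) effect.

P(underwatering | wilting) ≈ 0.4844; P(underwatering | wilting, root rot) ≈ 0.3366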